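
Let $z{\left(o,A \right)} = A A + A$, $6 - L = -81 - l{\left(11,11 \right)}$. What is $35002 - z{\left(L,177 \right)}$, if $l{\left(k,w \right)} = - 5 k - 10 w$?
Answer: $3496$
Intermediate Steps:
$l{\left(k,w \right)} = - 10 w - 5 k$
$L = -78$ ($L = 6 - \left(-81 - \left(\left(-10\right) 11 - 55\right)\right) = 6 - \left(-81 - \left(-110 - 55\right)\right) = 6 - \left(-81 - -165\right) = 6 - \left(-81 + 165\right) = 6 - 84 = -78$)
$z{\left(o,A \right)} = A + A^{2}$ ($z{\left(o,A \right)} = A^{2} + A = A + A^{2}$)
$35002 - z{\left(L,177 \right)} = 35002 - 177 \left(1 + 177\right) = 35002 - 177 \cdot 178 = 35002 - 31506 = 3496$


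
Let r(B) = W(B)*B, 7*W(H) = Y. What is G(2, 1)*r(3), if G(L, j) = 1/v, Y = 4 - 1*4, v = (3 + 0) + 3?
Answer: 0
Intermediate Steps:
v = 6 (v = 3 + 3 = 6)
Y = 0 (Y = 4 - 4 = 0)
W(H) = 0 (W(H) = (⅐)*0 = 0)
G(L, j) = ⅙ (G(L, j) = 1/6 = ⅙)
r(B) = 0 (r(B) = 0*B = 0)
G(2, 1)*r(3) = (⅙)*0 = 0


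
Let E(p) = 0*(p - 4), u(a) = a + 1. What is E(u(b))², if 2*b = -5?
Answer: 0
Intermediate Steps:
b = -5/2 (b = (½)*(-5) = -5/2 ≈ -2.5000)
u(a) = 1 + a
E(p) = 0 (E(p) = 0*(-4 + p) = 0)
E(u(b))² = 0² = 0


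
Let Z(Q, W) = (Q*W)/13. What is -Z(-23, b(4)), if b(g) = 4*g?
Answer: 368/13 ≈ 28.308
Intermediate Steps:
Z(Q, W) = Q*W/13 (Z(Q, W) = (Q*W)*(1/13) = Q*W/13)
-Z(-23, b(4)) = -(-23)*4*4/13 = -(-23)*16/13 = -1*(-368/13) = 368/13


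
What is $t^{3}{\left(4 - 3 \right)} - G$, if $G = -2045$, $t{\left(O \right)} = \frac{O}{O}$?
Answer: $2046$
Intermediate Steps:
$t{\left(O \right)} = 1$
$t^{3}{\left(4 - 3 \right)} - G = 1^{3} - -2045 = 1 + 2045 = 2046$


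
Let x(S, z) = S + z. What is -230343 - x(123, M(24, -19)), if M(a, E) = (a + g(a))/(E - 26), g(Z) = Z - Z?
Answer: -3456982/15 ≈ -2.3047e+5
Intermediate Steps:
g(Z) = 0
M(a, E) = a/(-26 + E) (M(a, E) = (a + 0)/(E - 26) = a/(-26 + E))
-230343 - x(123, M(24, -19)) = -230343 - (123 + 24/(-26 - 19)) = -230343 - (123 + 24/(-45)) = -230343 - (123 + 24*(-1/45)) = -230343 - (123 - 8/15) = -230343 - 1*1837/15 = -230343 - 1837/15 = -3456982/15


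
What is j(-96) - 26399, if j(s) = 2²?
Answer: -26395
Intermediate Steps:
j(s) = 4
j(-96) - 26399 = 4 - 26399 = -26395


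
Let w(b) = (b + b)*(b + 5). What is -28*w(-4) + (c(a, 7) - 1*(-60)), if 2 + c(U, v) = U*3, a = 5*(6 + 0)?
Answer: 372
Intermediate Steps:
a = 30 (a = 5*6 = 30)
c(U, v) = -2 + 3*U (c(U, v) = -2 + U*3 = -2 + 3*U)
w(b) = 2*b*(5 + b) (w(b) = (2*b)*(5 + b) = 2*b*(5 + b))
-28*w(-4) + (c(a, 7) - 1*(-60)) = -56*(-4)*(5 - 4) + ((-2 + 3*30) - 1*(-60)) = -56*(-4) + ((-2 + 90) + 60) = -28*(-8) + (88 + 60) = 224 + 148 = 372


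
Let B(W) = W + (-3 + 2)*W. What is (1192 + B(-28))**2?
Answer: 1420864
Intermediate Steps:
B(W) = 0 (B(W) = W - W = 0)
(1192 + B(-28))**2 = (1192 + 0)**2 = 1192**2 = 1420864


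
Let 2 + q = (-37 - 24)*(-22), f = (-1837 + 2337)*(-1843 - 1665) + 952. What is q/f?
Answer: -335/438262 ≈ -0.00076438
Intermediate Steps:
f = -1753048 (f = 500*(-3508) + 952 = -1754000 + 952 = -1753048)
q = 1340 (q = -2 + (-37 - 24)*(-22) = -2 - 61*(-22) = -2 + 1342 = 1340)
q/f = 1340/(-1753048) = 1340*(-1/1753048) = -335/438262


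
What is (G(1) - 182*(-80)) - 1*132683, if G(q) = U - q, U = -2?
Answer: -118126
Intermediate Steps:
G(q) = -2 - q
(G(1) - 182*(-80)) - 1*132683 = ((-2 - 1*1) - 182*(-80)) - 1*132683 = ((-2 - 1) + 14560) - 132683 = (-3 + 14560) - 132683 = 14557 - 132683 = -118126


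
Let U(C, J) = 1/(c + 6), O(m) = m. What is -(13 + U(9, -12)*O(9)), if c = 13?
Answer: -256/19 ≈ -13.474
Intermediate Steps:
U(C, J) = 1/19 (U(C, J) = 1/(13 + 6) = 1/19)
-(13 + U(9, -12)*O(9)) = -(13 + (1/19)*9) = -(13 + 9/19) = -1*256/19 = -256/19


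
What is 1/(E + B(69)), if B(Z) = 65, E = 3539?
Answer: 1/3604 ≈ 0.00027747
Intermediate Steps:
1/(E + B(69)) = 1/(3539 + 65) = 1/3604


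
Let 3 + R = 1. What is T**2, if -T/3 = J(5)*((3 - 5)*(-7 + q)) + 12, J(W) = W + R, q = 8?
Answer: 324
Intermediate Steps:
R = -2 (R = -3 + 1 = -2)
J(W) = -2 + W (J(W) = W - 2 = -2 + W)
T = -18 (T = -3*((-2 + 5)*((3 - 5)*(-7 + 8)) + 12) = -3*(3*(-2*1) + 12) = -3*(3*(-2) + 12) = -3*(-6 + 12) = -3*6 = -18)
T**2 = (-18)**2 = 324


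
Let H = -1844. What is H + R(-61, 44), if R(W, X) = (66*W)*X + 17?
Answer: -178971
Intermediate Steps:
R(W, X) = 17 + 66*W*X (R(W, X) = 66*W*X + 17 = 17 + 66*W*X)
H + R(-61, 44) = -1844 + (17 + 66*(-61)*44) = -1844 + (17 - 177144) = -1844 - 177127 = -178971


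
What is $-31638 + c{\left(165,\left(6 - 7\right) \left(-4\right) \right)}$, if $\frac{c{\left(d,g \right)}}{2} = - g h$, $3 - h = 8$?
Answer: $-31598$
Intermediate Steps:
$h = -5$ ($h = 3 - 8 = -5$)
$c{\left(d,g \right)} = 10 g$ ($c{\left(d,g \right)} = 2 - g \left(-5\right) = 2 \cdot 5 g = 10 g$)
$-31638 + c{\left(165,\left(6 - 7\right) \left(-4\right) \right)} = -31638 + 10 \left(6 - 7\right) \left(-4\right) = -31638 + 10 \left(\left(-1\right) \left(-4\right)\right) = -31638 + 10 \cdot 4 = -31638 + 40 = -31598$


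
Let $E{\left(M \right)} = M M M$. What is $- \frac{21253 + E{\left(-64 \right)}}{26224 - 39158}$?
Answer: $- \frac{240891}{12934} \approx -18.625$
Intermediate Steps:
$E{\left(M \right)} = M^{3}$ ($E{\left(M \right)} = M^{2} M = M^{3}$)
$- \frac{21253 + E{\left(-64 \right)}}{26224 - 39158} = - \frac{21253 + \left(-64\right)^{3}}{26224 - 39158} = - \frac{21253 - 262144}{-12934} = - \frac{\left(-240891\right) \left(-1\right)}{12934} = \left(-1\right) \frac{240891}{12934} = - \frac{240891}{12934}$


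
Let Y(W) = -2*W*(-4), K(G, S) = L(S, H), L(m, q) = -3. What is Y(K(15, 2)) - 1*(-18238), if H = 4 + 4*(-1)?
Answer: 18214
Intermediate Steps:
H = 0 (H = 4 - 4 = 0)
K(G, S) = -3
Y(W) = 8*W
Y(K(15, 2)) - 1*(-18238) = 8*(-3) - 1*(-18238) = -24 + 18238 = 18214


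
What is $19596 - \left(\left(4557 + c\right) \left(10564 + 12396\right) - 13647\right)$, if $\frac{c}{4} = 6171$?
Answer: $-671340117$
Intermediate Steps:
$c = 24684$ ($c = 4 \cdot 6171 = 24684$)
$19596 - \left(\left(4557 + c\right) \left(10564 + 12396\right) - 13647\right) = 19596 - \left(\left(4557 + 24684\right) \left(10564 + 12396\right) - 13647\right) = 19596 - \left(29241 \cdot 22960 - 13647\right) = 19596 - \left(671373360 - 13647\right) = 19596 - 671359713 = -671340117$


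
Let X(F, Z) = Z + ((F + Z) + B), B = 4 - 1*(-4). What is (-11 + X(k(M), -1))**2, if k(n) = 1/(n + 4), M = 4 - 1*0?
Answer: 1521/64 ≈ 23.766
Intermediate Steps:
M = 4 (M = 4 + 0 = 4)
k(n) = 1/(4 + n)
B = 8 (B = 4 + 4 = 8)
X(F, Z) = 8 + F + 2*Z (X(F, Z) = Z + ((F + Z) + 8) = Z + (8 + F + Z) = 8 + F + 2*Z)
(-11 + X(k(M), -1))**2 = (-11 + (8 + 1/(4 + 4) + 2*(-1)))**2 = (-11 + (8 + 1/8 - 2))**2 = (-11 + 49/8)**2 = (-39/8)**2 = 1521/64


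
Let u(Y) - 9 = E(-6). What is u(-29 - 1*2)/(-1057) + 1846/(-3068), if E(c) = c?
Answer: -75401/124726 ≈ -0.60453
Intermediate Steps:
u(Y) = 3 (u(Y) = 9 - 6 = 3)
u(-29 - 1*2)/(-1057) + 1846/(-3068) = 3/(-1057) + 1846/(-3068) = 3*(-1/1057) + 1846*(-1/3068) = -3/1057 - 71/118 = -75401/124726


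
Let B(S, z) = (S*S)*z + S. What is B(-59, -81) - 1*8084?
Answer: -290104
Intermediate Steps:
B(S, z) = S + z*S**2 (B(S, z) = S**2*z + S = z*S**2 + S = S + z*S**2)
B(-59, -81) - 1*8084 = -59*(1 - 59*(-81)) - 1*8084 = -59*(1 + 4779) - 8084 = -59*4780 - 8084 = -282020 - 8084 = -290104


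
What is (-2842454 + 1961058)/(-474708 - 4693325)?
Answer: 881396/5168033 ≈ 0.17055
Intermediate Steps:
(-2842454 + 1961058)/(-474708 - 4693325) = -881396/(-5168033) = -881396*(-1/5168033) = 881396/5168033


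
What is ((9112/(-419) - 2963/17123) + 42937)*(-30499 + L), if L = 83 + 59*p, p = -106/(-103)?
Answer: -962665251251260224/738977311 ≈ -1.3027e+9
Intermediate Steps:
p = 106/103 (p = -106*(-1/103) = 106/103 ≈ 1.0291)
L = 14803/103 (L = 83 + 59*(106/103) = 83 + 6254/103 = 14803/103 ≈ 143.72)
((9112/(-419) - 2963/17123) + 42937)*(-30499 + L) = ((9112/(-419) - 2963/17123) + 42937)*(-30499 + 14803/103) = ((9112*(-1/419) - 2963*1/17123) + 42937)*(-3126594/103) = ((-9112/419 - 2963/17123) + 42937)*(-3126594/103) = (-157266273/7174537 + 42937)*(-3126594/103) = (307895828896/7174537)*(-3126594/103) = -962665251251260224/738977311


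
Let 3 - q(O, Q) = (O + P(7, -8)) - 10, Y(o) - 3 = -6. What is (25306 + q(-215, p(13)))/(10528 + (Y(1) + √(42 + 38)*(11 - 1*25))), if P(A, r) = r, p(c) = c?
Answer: 53765910/22151989 + 1430352*√5/110759945 ≈ 2.4560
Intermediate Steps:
Y(o) = -3 (Y(o) = 3 - 6 = -3)
q(O, Q) = 21 - O (q(O, Q) = 3 - ((O - 8) - 10) = 3 - ((-8 + O) - 10) = 3 - (-18 + O) = 3 + (18 - O) = 21 - O)
(25306 + q(-215, p(13)))/(10528 + (Y(1) + √(42 + 38)*(11 - 1*25))) = (25306 + (21 - 1*(-215)))/(10528 + (-3 + √(42 + 38)*(11 - 1*25))) = (25306 + (21 + 215))/(10528 + (-3 + √80*(11 - 25))) = (25306 + 236)/(10528 + (-3 + (4*√5)*(-14))) = 25542/(10528 + (-3 - 56*√5)) = 25542/(10525 - 56*√5)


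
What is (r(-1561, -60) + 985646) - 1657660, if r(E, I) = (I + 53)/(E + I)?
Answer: -1089334687/1621 ≈ -6.7201e+5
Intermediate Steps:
r(E, I) = (53 + I)/(E + I)
(r(-1561, -60) + 985646) - 1657660 = ((53 - 60)/(-1561 - 60) + 985646) - 1657660 = (-7/(-1621) + 985646) - 1657660 = (-1/1621*(-7) + 985646) - 1657660 = (7/1621 + 985646) - 1657660 = 1597732173/1621 - 1657660 = -1089334687/1621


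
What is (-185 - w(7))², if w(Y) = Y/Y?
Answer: 34596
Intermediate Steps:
w(Y) = 1
(-185 - w(7))² = (-185 - 1*1)² = (-185 - 1)² = (-186)² = 34596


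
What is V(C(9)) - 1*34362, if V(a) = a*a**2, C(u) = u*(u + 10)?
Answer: 4965849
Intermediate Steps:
C(u) = u*(10 + u)
V(a) = a**3
V(C(9)) - 1*34362 = (9*(10 + 9))**3 - 1*34362 = (9*19)**3 - 34362 = 171**3 - 34362 = 5000211 - 34362 = 4965849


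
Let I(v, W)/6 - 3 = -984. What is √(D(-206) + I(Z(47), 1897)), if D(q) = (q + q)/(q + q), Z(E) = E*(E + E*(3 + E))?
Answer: I*√5885 ≈ 76.714*I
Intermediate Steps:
I(v, W) = -5886 (I(v, W) = 18 + 6*(-984) = 18 - 5904 = -5886)
D(q) = 1 (D(q) = (2*q)/((2*q)) = (2*q)*(1/(2*q)) = 1)
√(D(-206) + I(Z(47), 1897)) = √(1 - 5886) = √(-5885) = I*√5885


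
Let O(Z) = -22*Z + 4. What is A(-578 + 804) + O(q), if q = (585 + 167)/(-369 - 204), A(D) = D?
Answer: 148334/573 ≈ 258.87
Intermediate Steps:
q = -752/573 (q = 752/(-573) = 752*(-1/573) = -752/573 ≈ -1.3124)
O(Z) = 4 - 22*Z
A(-578 + 804) + O(q) = (-578 + 804) + (4 - 22*(-752/573)) = 226 + (4 + 16544/573) = 226 + 18836/573 = 148334/573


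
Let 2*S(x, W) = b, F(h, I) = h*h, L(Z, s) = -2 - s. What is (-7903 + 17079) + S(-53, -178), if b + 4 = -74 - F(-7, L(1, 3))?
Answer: 18225/2 ≈ 9112.5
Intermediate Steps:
F(h, I) = h²
b = -127 (b = -4 + (-74 - 1*(-7)²) = -4 + (-74 - 1*49) = -4 + (-74 - 49) = -4 - 123 = -127)
S(x, W) = -127/2 (S(x, W) = (½)*(-127) = -127/2)
(-7903 + 17079) + S(-53, -178) = (-7903 + 17079) - 127/2 = 9176 - 127/2 = 18225/2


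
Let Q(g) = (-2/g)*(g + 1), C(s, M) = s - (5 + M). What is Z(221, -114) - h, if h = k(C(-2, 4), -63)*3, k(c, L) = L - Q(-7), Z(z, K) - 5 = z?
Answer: 2869/7 ≈ 409.86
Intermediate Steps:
Z(z, K) = 5 + z
C(s, M) = -5 + s - M (C(s, M) = s + (-5 - M) = -5 + s - M)
Q(g) = -2*(1 + g)/g (Q(g) = (-2/g)*(1 + g) = -2*(1 + g)/g)
k(c, L) = 12/7 + L (k(c, L) = L - (-2 - 2/(-7)) = L - (-2 - 2*(-1/7)) = L - (-2 + 2/7) = L - 1*(-12/7) = L + 12/7 = 12/7 + L)
h = -1287/7 (h = (12/7 - 63)*3 = -429/7*3 = -1287/7 ≈ -183.86)
Z(221, -114) - h = (5 + 221) - 1*(-1287/7) = 226 + 1287/7 = 2869/7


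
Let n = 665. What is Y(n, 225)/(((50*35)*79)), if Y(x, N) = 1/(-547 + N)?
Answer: -1/44516500 ≈ -2.2464e-8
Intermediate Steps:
Y(n, 225)/(((50*35)*79)) = 1/((-547 + 225)*(((50*35)*79))) = 1/((-322)*((1750*79))) = -1/322/138250 = -1/322*1/138250 = -1/44516500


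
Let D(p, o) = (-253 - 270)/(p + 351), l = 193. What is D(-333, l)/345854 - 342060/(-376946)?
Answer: 1064626801781/1173314536956 ≈ 0.90737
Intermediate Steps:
D(p, o) = -523/(351 + p)
D(-333, l)/345854 - 342060/(-376946) = -523/(351 - 333)/345854 - 342060/(-376946) = -523/18*(1/345854) - 342060*(-1/376946) = -523*1/18*(1/345854) + 171030/188473 = -523/18*1/345854 + 171030/188473 = -523/6225372 + 171030/188473 = 1064626801781/1173314536956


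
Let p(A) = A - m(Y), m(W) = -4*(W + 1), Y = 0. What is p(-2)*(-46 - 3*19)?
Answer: -206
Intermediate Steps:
m(W) = -4 - 4*W (m(W) = -4*(1 + W) = -4 - 4*W)
p(A) = 4 + A (p(A) = A - (-4 - 4*0) = A - (-4 + 0) = A - 1*(-4) = A + 4 = 4 + A)
p(-2)*(-46 - 3*19) = (4 - 2)*(-46 - 3*19) = 2*(-46 - 57) = 2*(-103) = -206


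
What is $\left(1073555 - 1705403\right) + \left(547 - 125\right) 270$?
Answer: $-517908$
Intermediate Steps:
$\left(1073555 - 1705403\right) + \left(547 - 125\right) 270 = -631848 + 422 \cdot 270 = -631848 + 113940 = -517908$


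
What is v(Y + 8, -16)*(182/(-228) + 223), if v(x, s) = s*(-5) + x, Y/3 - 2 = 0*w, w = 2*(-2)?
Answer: 1190557/57 ≈ 20887.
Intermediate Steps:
w = -4
Y = 6 (Y = 6 + 3*(0*(-4)) = 6 + 3*0 = 6 + 0 = 6)
v(x, s) = x - 5*s (v(x, s) = -5*s + x = x - 5*s)
v(Y + 8, -16)*(182/(-228) + 223) = ((6 + 8) - 5*(-16))*(182/(-228) + 223) = (14 + 80)*(182*(-1/228) + 223) = 94*(-91/114 + 223) = 94*(25331/114) = 1190557/57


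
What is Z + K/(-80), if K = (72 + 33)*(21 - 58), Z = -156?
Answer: -1719/16 ≈ -107.44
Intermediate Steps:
K = -3885 (K = 105*(-37) = -3885)
Z + K/(-80) = -156 - 3885/(-80) = -156 - 3885*(-1/80) = -156 + 777/16 = -1719/16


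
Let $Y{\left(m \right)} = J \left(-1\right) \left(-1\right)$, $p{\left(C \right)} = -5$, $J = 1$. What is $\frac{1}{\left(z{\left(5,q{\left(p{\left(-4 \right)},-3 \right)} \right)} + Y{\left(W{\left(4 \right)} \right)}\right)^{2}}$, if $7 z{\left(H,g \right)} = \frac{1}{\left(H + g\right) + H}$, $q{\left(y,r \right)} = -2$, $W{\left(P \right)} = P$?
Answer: $\frac{3136}{3249} \approx 0.96522$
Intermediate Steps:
$Y{\left(m \right)} = 1$ ($Y{\left(m \right)} = 1 \left(-1\right) \left(-1\right) = \left(-1\right) \left(-1\right) = 1$)
$z{\left(H,g \right)} = \frac{1}{7 \left(g + 2 H\right)}$ ($z{\left(H,g \right)} = \frac{1}{7 \left(\left(H + g\right) + H\right)} = \frac{1}{7 \left(g + 2 H\right)}$)
$\frac{1}{\left(z{\left(5,q{\left(p{\left(-4 \right)},-3 \right)} \right)} + Y{\left(W{\left(4 \right)} \right)}\right)^{2}} = \frac{1}{\left(\frac{1}{7 \left(-2 + 2 \cdot 5\right)} + 1\right)^{2}} = \frac{1}{\left(\frac{1}{7 \left(-2 + 10\right)} + 1\right)^{2}} = \frac{1}{\left(\frac{1}{7 \cdot 8} + 1\right)^{2}} = \frac{1}{\left(\frac{1}{7} \cdot \frac{1}{8} + 1\right)^{2}} = \frac{1}{\left(\frac{1}{56} + 1\right)^{2}} = \frac{1}{\left(\frac{57}{56}\right)^{2}} = \frac{1}{\frac{3249}{3136}} = \frac{3136}{3249}$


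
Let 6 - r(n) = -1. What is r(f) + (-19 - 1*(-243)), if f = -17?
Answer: 231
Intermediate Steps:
r(n) = 7 (r(n) = 6 - 1*(-1) = 6 + 1 = 7)
r(f) + (-19 - 1*(-243)) = 7 + (-19 - 1*(-243)) = 7 + (-19 + 243) = 7 + 224 = 231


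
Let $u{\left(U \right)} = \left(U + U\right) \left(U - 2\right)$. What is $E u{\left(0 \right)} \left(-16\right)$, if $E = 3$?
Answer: $0$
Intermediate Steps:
$u{\left(U \right)} = 2 U \left(-2 + U\right)$
$E u{\left(0 \right)} \left(-16\right) = 3 \cdot 2 \cdot 0 \left(-2 + 0\right) \left(-16\right) = 3 \cdot 2 \cdot 0 \left(-2\right) \left(-16\right) = 3 \cdot 0 \left(-16\right) = 0 \left(-16\right) = 0$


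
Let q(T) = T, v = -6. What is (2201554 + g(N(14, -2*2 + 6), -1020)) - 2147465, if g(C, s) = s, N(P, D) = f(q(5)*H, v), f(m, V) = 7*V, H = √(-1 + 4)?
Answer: 53069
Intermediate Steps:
H = √3 ≈ 1.7320
N(P, D) = -42 (N(P, D) = 7*(-6) = -42)
(2201554 + g(N(14, -2*2 + 6), -1020)) - 2147465 = (2201554 - 1020) - 2147465 = 2200534 - 2147465 = 53069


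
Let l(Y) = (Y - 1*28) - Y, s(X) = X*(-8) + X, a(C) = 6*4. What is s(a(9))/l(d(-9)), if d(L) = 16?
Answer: 6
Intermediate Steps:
a(C) = 24
s(X) = -7*X (s(X) = -8*X + X = -7*X)
l(Y) = -28 (l(Y) = (Y - 28) - Y = (-28 + Y) - Y = -28)
s(a(9))/l(d(-9)) = -7*24/(-28) = -168*(-1/28) = 6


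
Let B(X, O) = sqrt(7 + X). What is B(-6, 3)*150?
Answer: 150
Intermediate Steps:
B(-6, 3)*150 = sqrt(7 - 6)*150 = sqrt(1)*150 = 1*150 = 150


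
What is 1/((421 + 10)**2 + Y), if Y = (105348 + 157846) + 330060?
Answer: 1/779015 ≈ 1.2837e-6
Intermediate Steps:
Y = 593254 (Y = 263194 + 330060 = 593254)
1/((421 + 10)**2 + Y) = 1/((421 + 10)**2 + 593254) = 1/(431**2 + 593254) = 1/(185761 + 593254) = 1/779015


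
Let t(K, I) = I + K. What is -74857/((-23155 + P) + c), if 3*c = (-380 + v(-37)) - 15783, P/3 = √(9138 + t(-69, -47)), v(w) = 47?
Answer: 711815213/271236177 + 74857*√9022/271236177 ≈ 2.6506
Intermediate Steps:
P = 3*√9022 (P = 3*√(9138 + (-47 - 69)) = 3*√(9138 - 116) = 3*√9022 ≈ 284.95)
c = -5372 (c = ((-380 + 47) - 15783)/3 = (-333 - 15783)/3 = (⅓)*(-16116) = -5372)
-74857/((-23155 + P) + c) = -74857/((-23155 + 3*√9022) - 5372) = -74857/(-28527 + 3*√9022)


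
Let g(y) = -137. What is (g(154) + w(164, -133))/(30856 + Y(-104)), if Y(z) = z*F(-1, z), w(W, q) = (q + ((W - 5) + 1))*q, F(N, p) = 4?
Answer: -466/3805 ≈ -0.12247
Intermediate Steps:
w(W, q) = q*(-4 + W + q) (w(W, q) = (q + ((-5 + W) + 1))*q = (q + (-4 + W))*q = (-4 + W + q)*q = q*(-4 + W + q))
Y(z) = 4*z (Y(z) = z*4 = 4*z)
(g(154) + w(164, -133))/(30856 + Y(-104)) = (-137 - 133*(-4 + 164 - 133))/(30856 + 4*(-104)) = (-137 - 133*27)/(30856 - 416) = (-137 - 3591)/30440 = -3728*1/30440 = -466/3805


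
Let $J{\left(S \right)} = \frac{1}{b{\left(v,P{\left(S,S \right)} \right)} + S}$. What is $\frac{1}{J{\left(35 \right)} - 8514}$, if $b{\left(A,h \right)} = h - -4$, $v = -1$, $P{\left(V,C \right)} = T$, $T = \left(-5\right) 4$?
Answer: $- \frac{19}{161765} \approx -0.00011745$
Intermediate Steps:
$T = -20$
$P{\left(V,C \right)} = -20$
$b{\left(A,h \right)} = 4 + h$ ($b{\left(A,h \right)} = h + 4 = 4 + h$)
$J{\left(S \right)} = \frac{1}{-16 + S}$ ($J{\left(S \right)} = \frac{1}{\left(4 - 20\right) + S} = \frac{1}{-16 + S}$)
$\frac{1}{J{\left(35 \right)} - 8514} = \frac{1}{\frac{1}{-16 + 35} - 8514} = \frac{1}{\frac{1}{19} - 8514} = \frac{1}{- \frac{161765}{19}} = - \frac{19}{161765}$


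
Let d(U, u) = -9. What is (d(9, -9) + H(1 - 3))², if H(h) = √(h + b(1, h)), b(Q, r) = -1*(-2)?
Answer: 81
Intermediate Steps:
b(Q, r) = 2
H(h) = √(2 + h) (H(h) = √(h + 2) = √(2 + h))
(d(9, -9) + H(1 - 3))² = (-9 + √(2 + (1 - 3)))² = (-9 + √(2 - 2))² = (-9 + √0)² = (-9 + 0)² = (-9)² = 81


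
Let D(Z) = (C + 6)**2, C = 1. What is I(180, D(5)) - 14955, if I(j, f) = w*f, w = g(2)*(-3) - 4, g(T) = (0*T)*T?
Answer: -15151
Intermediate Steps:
g(T) = 0 (g(T) = 0*T = 0)
D(Z) = 49 (D(Z) = (1 + 6)**2 = 7**2 = 49)
w = -4 (w = 0*(-3) - 4 = 0 - 4 = -4)
I(j, f) = -4*f
I(180, D(5)) - 14955 = -4*49 - 14955 = -196 - 14955 = -15151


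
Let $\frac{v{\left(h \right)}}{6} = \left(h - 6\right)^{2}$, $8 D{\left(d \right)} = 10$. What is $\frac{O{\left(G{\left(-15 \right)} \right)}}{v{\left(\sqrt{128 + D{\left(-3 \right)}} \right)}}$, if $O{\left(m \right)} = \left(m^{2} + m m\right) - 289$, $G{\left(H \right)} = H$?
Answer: $\frac{322}{3 \left(12 - \sqrt{517}\right)^{2}} \approx 0.93093$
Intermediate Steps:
$D{\left(d \right)} = \frac{5}{4}$ ($D{\left(d \right)} = \frac{1}{8} \cdot 10 = \frac{5}{4}$)
$v{\left(h \right)} = 6 \left(-6 + h\right)^{2}$ ($v{\left(h \right)} = 6 \left(h - 6\right)^{2} = 6 \left(-6 + h\right)^{2}$)
$O{\left(m \right)} = -289 + 2 m^{2}$ ($O{\left(m \right)} = \left(m^{2} + m^{2}\right) - 289 = 2 m^{2} - 289 = -289 + 2 m^{2}$)
$\frac{O{\left(G{\left(-15 \right)} \right)}}{v{\left(\sqrt{128 + D{\left(-3 \right)}} \right)}} = \frac{-289 + 2 \left(-15\right)^{2}}{6 \left(-6 + \sqrt{128 + \frac{5}{4}}\right)^{2}} = \frac{-289 + 2 \cdot 225}{6 \left(-6 + \sqrt{\frac{517}{4}}\right)^{2}} = \frac{-289 + 450}{6 \left(-6 + \frac{\sqrt{517}}{2}\right)^{2}} = 161 \frac{1}{6 \left(-6 + \frac{\sqrt{517}}{2}\right)^{2}} = \frac{161}{6 \left(-6 + \frac{\sqrt{517}}{2}\right)^{2}}$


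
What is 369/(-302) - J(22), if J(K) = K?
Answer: -7013/302 ≈ -23.222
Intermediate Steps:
369/(-302) - J(22) = 369/(-302) - 1*22 = 369*(-1/302) - 22 = -369/302 - 22 = -7013/302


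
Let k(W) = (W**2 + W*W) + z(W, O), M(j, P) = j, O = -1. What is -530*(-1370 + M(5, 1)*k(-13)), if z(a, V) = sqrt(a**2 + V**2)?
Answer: -169600 - 2650*sqrt(170) ≈ -2.0415e+5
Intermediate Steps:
z(a, V) = sqrt(V**2 + a**2)
k(W) = sqrt(1 + W**2) + 2*W**2 (k(W) = (W**2 + W*W) + sqrt((-1)**2 + W**2) = (W**2 + W**2) + sqrt(1 + W**2) = 2*W**2 + sqrt(1 + W**2) = sqrt(1 + W**2) + 2*W**2)
-530*(-1370 + M(5, 1)*k(-13)) = -530*(-1370 + 5*(sqrt(1 + (-13)**2) + 2*(-13)**2)) = -530*(-1370 + 5*(sqrt(1 + 169) + 2*169)) = -530*(-1370 + 5*(sqrt(170) + 338)) = -530*(-1370 + 5*(338 + sqrt(170))) = -530*(-1370 + (1690 + 5*sqrt(170))) = -530*(320 + 5*sqrt(170)) = -169600 - 2650*sqrt(170)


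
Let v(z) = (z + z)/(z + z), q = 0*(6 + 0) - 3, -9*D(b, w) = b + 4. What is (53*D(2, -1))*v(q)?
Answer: -106/3 ≈ -35.333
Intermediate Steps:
D(b, w) = -4/9 - b/9 (D(b, w) = -(b + 4)/9 = -(4 + b)/9 = -4/9 - b/9)
q = -3 (q = 0*6 - 3 = 0 - 3 = -3)
v(z) = 1 (v(z) = (2*z)/((2*z)) = (2*z)*(1/(2*z)) = 1)
(53*D(2, -1))*v(q) = (53*(-4/9 - 1/9*2))*1 = (53*(-4/9 - 2/9))*1 = (53*(-2/3))*1 = -106/3*1 = -106/3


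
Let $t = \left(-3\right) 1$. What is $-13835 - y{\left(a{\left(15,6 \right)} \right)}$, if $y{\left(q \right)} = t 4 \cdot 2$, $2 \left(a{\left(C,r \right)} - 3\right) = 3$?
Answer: $-13811$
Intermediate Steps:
$t = -3$
$a{\left(C,r \right)} = \frac{9}{2}$ ($a{\left(C,r \right)} = 3 + \frac{1}{2} \cdot 3 = 3 + \frac{3}{2} = \frac{9}{2}$)
$y{\left(q \right)} = -24$ ($y{\left(q \right)} = \left(-3\right) 4 \cdot 2 = \left(-12\right) 2 = -24$)
$-13835 - y{\left(a{\left(15,6 \right)} \right)} = -13835 - -24 = -13835 + 24 = -13811$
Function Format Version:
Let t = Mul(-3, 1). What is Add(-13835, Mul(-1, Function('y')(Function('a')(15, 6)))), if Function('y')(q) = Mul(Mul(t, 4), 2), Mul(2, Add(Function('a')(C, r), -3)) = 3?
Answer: -13811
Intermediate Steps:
t = -3
Function('a')(C, r) = Rational(9, 2) (Function('a')(C, r) = Add(3, Mul(Rational(1, 2), 3)) = Add(3, Rational(3, 2)) = Rational(9, 2))
Function('y')(q) = -24 (Function('y')(q) = Mul(Mul(-3, 4), 2) = Mul(-12, 2) = -24)
Add(-13835, Mul(-1, Function('y')(Function('a')(15, 6)))) = Add(-13835, Mul(-1, -24)) = Add(-13835, 24) = -13811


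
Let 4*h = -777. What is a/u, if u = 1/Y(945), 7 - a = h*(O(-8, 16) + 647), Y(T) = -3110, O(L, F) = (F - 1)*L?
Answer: -636783385/2 ≈ -3.1839e+8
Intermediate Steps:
O(L, F) = L*(-1 + F) (O(L, F) = (-1 + F)*L = L*(-1 + F))
h = -777/4 (h = (¼)*(-777) = -777/4 ≈ -194.25)
a = 409507/4 (a = 7 - (-777)*(-8*(-1 + 16) + 647)/4 = 7 - (-777)*(-8*15 + 647)/4 = 7 - (-777)*(-120 + 647)/4 = 7 - (-777)*527/4 = 7 - 1*(-409479/4) = 7 + 409479/4 = 409507/4 ≈ 1.0238e+5)
u = -1/3110 (u = 1/(-3110) = -1/3110 ≈ -0.00032154)
a/u = 409507/(4*(-1/3110)) = (409507/4)*(-3110) = -636783385/2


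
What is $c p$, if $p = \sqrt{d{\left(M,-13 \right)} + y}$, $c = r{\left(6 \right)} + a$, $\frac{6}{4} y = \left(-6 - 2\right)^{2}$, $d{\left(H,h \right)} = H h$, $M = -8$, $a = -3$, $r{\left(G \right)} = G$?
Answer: $2 \sqrt{330} \approx 36.332$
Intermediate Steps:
$y = \frac{128}{3}$ ($y = \frac{2 \left(-6 - 2\right)^{2}}{3} = \frac{2 \left(-8\right)^{2}}{3} = \frac{2}{3} \cdot 64 = \frac{128}{3} \approx 42.667$)
$c = 3$ ($c = 6 - 3 = 3$)
$p = \frac{2 \sqrt{330}}{3}$ ($p = \sqrt{\left(-8\right) \left(-13\right) + \frac{128}{3}} = \sqrt{104 + \frac{128}{3}} = \sqrt{\frac{440}{3}} = \frac{2 \sqrt{330}}{3} \approx 12.111$)
$c p = 3 \frac{2 \sqrt{330}}{3} = 2 \sqrt{330}$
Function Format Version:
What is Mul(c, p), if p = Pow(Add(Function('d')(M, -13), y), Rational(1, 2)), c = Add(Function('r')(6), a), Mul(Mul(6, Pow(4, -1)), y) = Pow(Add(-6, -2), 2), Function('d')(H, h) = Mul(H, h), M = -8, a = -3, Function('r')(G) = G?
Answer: Mul(2, Pow(330, Rational(1, 2))) ≈ 36.332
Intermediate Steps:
y = Rational(128, 3) (y = Mul(Rational(2, 3), Pow(Add(-6, -2), 2)) = Mul(Rational(2, 3), Pow(-8, 2)) = Mul(Rational(2, 3), 64) = Rational(128, 3) ≈ 42.667)
c = 3 (c = Add(6, -3) = 3)
p = Mul(Rational(2, 3), Pow(330, Rational(1, 2))) (p = Pow(Add(Mul(-8, -13), Rational(128, 3)), Rational(1, 2)) = Pow(Add(104, Rational(128, 3)), Rational(1, 2)) = Pow(Rational(440, 3), Rational(1, 2)) = Mul(Rational(2, 3), Pow(330, Rational(1, 2))) ≈ 12.111)
Mul(c, p) = Mul(3, Mul(Rational(2, 3), Pow(330, Rational(1, 2)))) = Mul(2, Pow(330, Rational(1, 2)))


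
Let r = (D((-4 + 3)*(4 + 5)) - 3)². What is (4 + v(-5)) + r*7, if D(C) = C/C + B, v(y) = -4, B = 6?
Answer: 112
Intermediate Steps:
D(C) = 7 (D(C) = C/C + 6 = 1 + 6 = 7)
r = 16 (r = (7 - 3)² = 4² = 16)
(4 + v(-5)) + r*7 = (4 - 4) + 16*7 = 0 + 112 = 112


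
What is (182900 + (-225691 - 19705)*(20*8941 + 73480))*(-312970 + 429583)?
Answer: -7219887245102700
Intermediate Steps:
(182900 + (-225691 - 19705)*(20*8941 + 73480))*(-312970 + 429583) = (182900 - 245396*(178820 + 73480))*116613 = (182900 - 245396*252300)*116613 = (182900 - 61913410800)*116613 = -61913227900*116613 = -7219887245102700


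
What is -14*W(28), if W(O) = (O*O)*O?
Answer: -307328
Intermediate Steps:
W(O) = O**3 (W(O) = O**2*O = O**3)
-14*W(28) = -14*28**3 = -14*21952 = -307328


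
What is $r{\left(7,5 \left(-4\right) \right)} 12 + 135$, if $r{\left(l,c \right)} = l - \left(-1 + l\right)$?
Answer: $147$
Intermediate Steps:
$r{\left(l,c \right)} = 1$
$r{\left(7,5 \left(-4\right) \right)} 12 + 135 = 1 \cdot 12 + 135 = 12 + 135 = 147$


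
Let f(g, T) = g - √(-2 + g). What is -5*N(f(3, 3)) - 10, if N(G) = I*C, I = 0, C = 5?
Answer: -10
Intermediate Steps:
N(G) = 0 (N(G) = 0*5 = 0)
-5*N(f(3, 3)) - 10 = -5*0 - 10 = 0 - 10 = -10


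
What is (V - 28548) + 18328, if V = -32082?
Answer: -42302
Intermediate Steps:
(V - 28548) + 18328 = (-32082 - 28548) + 18328 = -60630 + 18328 = -42302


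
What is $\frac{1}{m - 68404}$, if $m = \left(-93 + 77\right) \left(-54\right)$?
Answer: $- \frac{1}{67540} \approx -1.4806 \cdot 10^{-5}$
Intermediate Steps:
$m = 864$ ($m = \left(-16\right) \left(-54\right) = 864$)
$\frac{1}{m - 68404} = \frac{1}{864 - 68404} = \frac{1}{-67540} = - \frac{1}{67540}$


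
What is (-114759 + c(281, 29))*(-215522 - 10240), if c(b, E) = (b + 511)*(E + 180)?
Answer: -11461710978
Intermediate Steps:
c(b, E) = (180 + E)*(511 + b) (c(b, E) = (511 + b)*(180 + E) = (180 + E)*(511 + b))
(-114759 + c(281, 29))*(-215522 - 10240) = (-114759 + (91980 + 180*281 + 511*29 + 29*281))*(-215522 - 10240) = (-114759 + (91980 + 50580 + 14819 + 8149))*(-225762) = (-114759 + 165528)*(-225762) = 50769*(-225762) = -11461710978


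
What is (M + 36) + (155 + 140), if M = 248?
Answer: 579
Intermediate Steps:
(M + 36) + (155 + 140) = (248 + 36) + (155 + 140) = 284 + 295 = 579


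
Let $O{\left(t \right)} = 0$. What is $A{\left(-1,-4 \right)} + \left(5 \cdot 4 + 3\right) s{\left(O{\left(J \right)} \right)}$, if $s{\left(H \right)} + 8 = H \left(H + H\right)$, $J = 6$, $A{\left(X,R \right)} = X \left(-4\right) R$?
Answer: $-200$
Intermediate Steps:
$A{\left(X,R \right)} = - 4 R X$ ($A{\left(X,R \right)} = - 4 X R = - 4 R X$)
$s{\left(H \right)} = -8 + 2 H^{2}$ ($s{\left(H \right)} = -8 + H \left(H + H\right) = -8 + H 2 H = -8 + 2 H^{2}$)
$A{\left(-1,-4 \right)} + \left(5 \cdot 4 + 3\right) s{\left(O{\left(J \right)} \right)} = \left(-4\right) \left(-4\right) \left(-1\right) + \left(5 \cdot 4 + 3\right) \left(-8 + 2 \cdot 0^{2}\right) = -16 + \left(20 + 3\right) \left(-8 + 2 \cdot 0\right) = -16 + 23 \left(-8 + 0\right) = -16 + 23 \left(-8\right) = -16 - 184 = -200$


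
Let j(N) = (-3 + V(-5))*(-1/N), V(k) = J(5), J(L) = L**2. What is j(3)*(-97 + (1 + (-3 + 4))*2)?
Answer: 682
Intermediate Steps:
V(k) = 25 (V(k) = 5**2 = 25)
j(N) = -22/N (j(N) = (-3 + 25)*(-1/N) = 22*(-1/N) = -22/N)
j(3)*(-97 + (1 + (-3 + 4))*2) = (-22/3)*(-97 + (1 + (-3 + 4))*2) = (-22*1/3)*(-97 + (1 + 1)*2) = -22*(-97 + 2*2)/3 = -22*(-97 + 4)/3 = -22/3*(-93) = 682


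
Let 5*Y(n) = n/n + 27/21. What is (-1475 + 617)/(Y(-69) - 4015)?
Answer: 30030/140509 ≈ 0.21372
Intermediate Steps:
Y(n) = 16/35 (Y(n) = (n/n + 27/21)/5 = (1 + 27*(1/21))/5 = (1 + 9/7)/5 = (1/5)*(16/7) = 16/35)
(-1475 + 617)/(Y(-69) - 4015) = (-1475 + 617)/(16/35 - 4015) = -858/(-140509/35) = -858*(-35/140509) = 30030/140509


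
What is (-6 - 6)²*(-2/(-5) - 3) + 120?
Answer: -1272/5 ≈ -254.40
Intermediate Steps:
(-6 - 6)²*(-2/(-5) - 3) + 120 = (-12)²*(-2*(-⅕) - 3) + 120 = 144*(⅖ - 3) + 120 = 144*(-13/5) + 120 = -1872/5 + 120 = -1272/5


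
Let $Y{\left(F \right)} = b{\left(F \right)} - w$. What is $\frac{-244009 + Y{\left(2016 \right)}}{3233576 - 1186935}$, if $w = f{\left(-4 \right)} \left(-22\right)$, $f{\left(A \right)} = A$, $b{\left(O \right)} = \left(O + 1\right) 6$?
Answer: $- \frac{231995}{2046641} \approx -0.11335$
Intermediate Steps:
$b{\left(O \right)} = 6 + 6 O$ ($b{\left(O \right)} = \left(1 + O\right) 6 = 6 + 6 O$)
$w = 88$ ($w = \left(-4\right) \left(-22\right) = 88$)
$Y{\left(F \right)} = -82 + 6 F$ ($Y{\left(F \right)} = \left(6 + 6 F\right) - 88 = -82 + 6 F$)
$\frac{-244009 + Y{\left(2016 \right)}}{3233576 - 1186935} = \frac{-244009 + \left(-82 + 6 \cdot 2016\right)}{3233576 - 1186935} = \frac{-244009 + \left(-82 + 12096\right)}{2046641} = \left(-244009 + 12014\right) \frac{1}{2046641} = \left(-231995\right) \frac{1}{2046641} = - \frac{231995}{2046641}$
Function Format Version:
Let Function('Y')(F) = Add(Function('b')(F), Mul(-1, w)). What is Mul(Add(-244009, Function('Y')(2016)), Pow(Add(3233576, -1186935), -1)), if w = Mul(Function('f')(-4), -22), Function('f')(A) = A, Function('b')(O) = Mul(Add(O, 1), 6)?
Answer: Rational(-231995, 2046641) ≈ -0.11335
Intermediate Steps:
Function('b')(O) = Add(6, Mul(6, O)) (Function('b')(O) = Mul(Add(1, O), 6) = Add(6, Mul(6, O)))
w = 88 (w = Mul(-4, -22) = 88)
Function('Y')(F) = Add(-82, Mul(6, F)) (Function('Y')(F) = Add(Add(6, Mul(6, F)), Mul(-1, 88)) = Add(Add(6, Mul(6, F)), -88) = Add(-82, Mul(6, F)))
Mul(Add(-244009, Function('Y')(2016)), Pow(Add(3233576, -1186935), -1)) = Mul(Add(-244009, Add(-82, Mul(6, 2016))), Pow(Add(3233576, -1186935), -1)) = Mul(Add(-244009, Add(-82, 12096)), Pow(2046641, -1)) = Mul(Add(-244009, 12014), Rational(1, 2046641)) = Mul(-231995, Rational(1, 2046641)) = Rational(-231995, 2046641)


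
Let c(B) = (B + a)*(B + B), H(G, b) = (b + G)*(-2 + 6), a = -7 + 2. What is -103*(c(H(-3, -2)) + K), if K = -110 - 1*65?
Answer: -84975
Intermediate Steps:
K = -175 (K = -110 - 65 = -175)
a = -5
H(G, b) = 4*G + 4*b (H(G, b) = (G + b)*4 = 4*G + 4*b)
c(B) = 2*B*(-5 + B) (c(B) = (B - 5)*(B + B) = (-5 + B)*(2*B) = 2*B*(-5 + B))
-103*(c(H(-3, -2)) + K) = -103*(2*(4*(-3) + 4*(-2))*(-5 + (4*(-3) + 4*(-2))) - 175) = -103*(2*(-12 - 8)*(-5 + (-12 - 8)) - 175) = -103*(2*(-20)*(-5 - 20) - 175) = -103*(2*(-20)*(-25) - 175) = -103*(1000 - 175) = -103*825 = -84975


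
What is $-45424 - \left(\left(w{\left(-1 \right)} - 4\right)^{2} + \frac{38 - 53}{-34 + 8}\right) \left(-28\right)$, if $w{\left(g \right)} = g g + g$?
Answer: $- \frac{584478}{13} \approx -44960.0$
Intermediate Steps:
$w{\left(g \right)} = g + g^{2}$ ($w{\left(g \right)} = g^{2} + g = g + g^{2}$)
$-45424 - \left(\left(w{\left(-1 \right)} - 4\right)^{2} + \frac{38 - 53}{-34 + 8}\right) \left(-28\right) = -45424 - \left(\left(- (1 - 1) - 4\right)^{2} + \frac{38 - 53}{-34 + 8}\right) \left(-28\right) = -45424 - \left(\left(\left(-1\right) 0 - 4\right)^{2} - \frac{15}{-26}\right) \left(-28\right) = -45424 - \left(\left(0 - 4\right)^{2} - - \frac{15}{26}\right) \left(-28\right) = -45424 - \left(\left(-4\right)^{2} + \frac{15}{26}\right) \left(-28\right) = -45424 - \left(16 + \frac{15}{26}\right) \left(-28\right) = -45424 - \frac{431}{26} \left(-28\right) = -45424 - - \frac{6034}{13} = -45424 + \frac{6034}{13} = - \frac{584478}{13}$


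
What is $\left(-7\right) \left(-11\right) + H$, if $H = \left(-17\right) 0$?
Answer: $77$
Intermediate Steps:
$H = 0$
$\left(-7\right) \left(-11\right) + H = \left(-7\right) \left(-11\right) + 0 = 77 + 0 = 77$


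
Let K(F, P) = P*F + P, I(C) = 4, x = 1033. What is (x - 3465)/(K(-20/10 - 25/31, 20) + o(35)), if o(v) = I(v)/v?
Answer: 659680/9769 ≈ 67.528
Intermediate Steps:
K(F, P) = P + F*P (K(F, P) = F*P + P = P + F*P)
o(v) = 4/v
(x - 3465)/(K(-20/10 - 25/31, 20) + o(35)) = (1033 - 3465)/(20*(1 + (-20/10 - 25/31)) + 4/35) = -2432/(20*(1 + (-20*⅒ - 25*1/31)) + 4*(1/35)) = -2432/(20*(1 + (-2 - 25/31)) + 4/35) = -2432/(20*(1 - 87/31) + 4/35) = -2432/(20*(-56/31) + 4/35) = -2432/(-1120/31 + 4/35) = -2432/(-39076/1085) = -2432*(-1085/39076) = 659680/9769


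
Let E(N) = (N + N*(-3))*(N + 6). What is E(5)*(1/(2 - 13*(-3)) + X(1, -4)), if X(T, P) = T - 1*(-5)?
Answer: -27170/41 ≈ -662.68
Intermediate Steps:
X(T, P) = 5 + T (X(T, P) = T + 5 = 5 + T)
E(N) = -2*N*(6 + N) (E(N) = (N - 3*N)*(6 + N) = (-2*N)*(6 + N) = -2*N*(6 + N))
E(5)*(1/(2 - 13*(-3)) + X(1, -4)) = (-2*5*(6 + 5))*(1/(2 - 13*(-3)) + (5 + 1)) = (-2*5*11)*(1/(2 + 39) + 6) = -110*(1/41 + 6) = -110*247/41 = -27170/41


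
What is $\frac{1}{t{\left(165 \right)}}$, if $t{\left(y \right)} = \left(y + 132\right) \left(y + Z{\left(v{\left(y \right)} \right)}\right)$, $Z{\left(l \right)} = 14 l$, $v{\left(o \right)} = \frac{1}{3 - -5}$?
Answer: $\frac{4}{198099} \approx 2.0192 \cdot 10^{-5}$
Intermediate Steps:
$v{\left(o \right)} = \frac{1}{8}$ ($v{\left(o \right)} = \frac{1}{3 + 5} = \frac{1}{8}$)
$t{\left(y \right)} = \left(132 + y\right) \left(\frac{7}{4} + y\right)$ ($t{\left(y \right)} = \left(y + 132\right) \left(y + 14 \cdot \frac{1}{8}\right) = \left(132 + y\right) \left(y + \frac{7}{4}\right) = \left(132 + y\right) \left(\frac{7}{4} + y\right)$)
$\frac{1}{t{\left(165 \right)}} = \frac{1}{231 + 165^{2} + \frac{535}{4} \cdot 165} = \frac{1}{231 + 27225 + \frac{88275}{4}} = \frac{1}{\frac{198099}{4}} = \frac{4}{198099}$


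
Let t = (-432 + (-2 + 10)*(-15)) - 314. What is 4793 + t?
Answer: 3927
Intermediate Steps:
t = -866 (t = (-432 + 8*(-15)) - 314 = (-432 - 120) - 314 = -552 - 314 = -866)
4793 + t = 4793 - 866 = 3927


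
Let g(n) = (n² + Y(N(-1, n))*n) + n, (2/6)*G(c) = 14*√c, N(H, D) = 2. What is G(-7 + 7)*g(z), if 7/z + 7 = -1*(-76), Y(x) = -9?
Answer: 0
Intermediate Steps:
G(c) = 42*√c (G(c) = 3*(14*√c) = 42*√c)
z = 7/69 (z = 7/(-7 - 1*(-76)) = 7/(-7 + 76) = 7/69 ≈ 0.10145)
g(n) = n² - 8*n (g(n) = (n² - 9*n) + n = n² - 8*n)
G(-7 + 7)*g(z) = (42*√(-7 + 7))*(7*(-8 + 7/69)/69) = (42*√0)*((7/69)*(-545/69)) = (42*0)*(-3815/4761) = 0*(-3815/4761) = 0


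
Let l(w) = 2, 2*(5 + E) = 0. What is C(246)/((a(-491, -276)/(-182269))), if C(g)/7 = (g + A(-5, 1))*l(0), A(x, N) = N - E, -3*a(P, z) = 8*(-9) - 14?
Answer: -964567548/43 ≈ -2.2432e+7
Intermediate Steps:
E = -5 (E = -5 + (1/2)*0 = -5 + 0 = -5)
a(P, z) = 86/3 (a(P, z) = -(8*(-9) - 14)/3 = -(-72 - 14)/3 = -1/3*(-86) = 86/3)
A(x, N) = 5 + N (A(x, N) = N - 1*(-5) = N + 5 = 5 + N)
C(g) = 84 + 14*g (C(g) = 7*((g + (5 + 1))*2) = 7*((g + 6)*2) = 7*((6 + g)*2) = 7*(12 + 2*g) = 84 + 14*g)
C(246)/((a(-491, -276)/(-182269))) = (84 + 14*246)/(((86/3)/(-182269))) = (84 + 3444)/(((86/3)*(-1/182269))) = 3528/(-86/546807) = 3528*(-546807/86) = -964567548/43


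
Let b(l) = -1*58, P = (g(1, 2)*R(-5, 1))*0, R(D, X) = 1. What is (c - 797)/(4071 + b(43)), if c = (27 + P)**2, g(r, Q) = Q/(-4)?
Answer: -68/4013 ≈ -0.016945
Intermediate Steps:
g(r, Q) = -Q/4 (g(r, Q) = Q*(-1/4) = -Q/4)
P = 0 (P = (-1/4*2*1)*0 = -1/2*1*0 = -1/2*0 = 0)
b(l) = -58
c = 729 (c = (27 + 0)**2 = 27**2 = 729)
(c - 797)/(4071 + b(43)) = (729 - 797)/(4071 - 58) = -68/4013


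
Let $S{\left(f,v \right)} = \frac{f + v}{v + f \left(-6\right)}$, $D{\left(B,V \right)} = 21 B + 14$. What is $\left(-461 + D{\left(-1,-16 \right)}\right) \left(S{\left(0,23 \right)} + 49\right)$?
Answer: $-23400$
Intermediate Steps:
$D{\left(B,V \right)} = 14 + 21 B$
$S{\left(f,v \right)} = \frac{f + v}{v - 6 f}$
$\left(-461 + D{\left(-1,-16 \right)}\right) \left(S{\left(0,23 \right)} + 49\right) = \left(-461 + \left(14 + 21 \left(-1\right)\right)\right) \left(\frac{0 + 23}{23 - 0} + 49\right) = \left(-461 + \left(14 - 21\right)\right) \left(\frac{1}{23 + 0} \cdot 23 + 49\right) = \left(-461 - 7\right) \left(\frac{1}{23} \cdot 23 + 49\right) = - 468 \left(\frac{1}{23} \cdot 23 + 49\right) = - 468 \left(1 + 49\right) = \left(-468\right) 50 = -23400$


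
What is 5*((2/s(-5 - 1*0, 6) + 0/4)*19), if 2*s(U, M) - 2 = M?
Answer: 95/2 ≈ 47.500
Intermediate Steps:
s(U, M) = 1 + M/2
5*((2/s(-5 - 1*0, 6) + 0/4)*19) = 5*((2/(1 + (½)*6) + 0/4)*19) = 5*((2/(1 + 3) + 0*(¼))*19) = 5*((2/4 + 0)*19) = 5*((2*(¼) + 0)*19) = 5*((½ + 0)*19) = 5*((½)*19) = 5*(19/2) = 95/2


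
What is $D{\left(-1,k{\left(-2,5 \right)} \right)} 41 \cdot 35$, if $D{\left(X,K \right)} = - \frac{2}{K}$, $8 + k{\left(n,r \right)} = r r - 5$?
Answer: $- \frac{1435}{6} \approx -239.17$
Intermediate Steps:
$k{\left(n,r \right)} = -13 + r^{2}$ ($k{\left(n,r \right)} = -8 + \left(r r - 5\right) = -8 + \left(r^{2} - 5\right) = -8 + \left(-5 + r^{2}\right) = -13 + r^{2}$)
$D{\left(-1,k{\left(-2,5 \right)} \right)} 41 \cdot 35 = - \frac{2}{-13 + 5^{2}} \cdot 41 \cdot 35 = - \frac{2}{-13 + 25} \cdot 41 \cdot 35 = - \frac{2}{12} \cdot 41 \cdot 35 = \left(-2\right) \frac{1}{12} \cdot 41 \cdot 35 = \left(- \frac{1}{6}\right) 41 \cdot 35 = \left(- \frac{41}{6}\right) 35 = - \frac{1435}{6}$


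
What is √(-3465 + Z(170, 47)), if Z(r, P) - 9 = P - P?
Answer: 24*I*√6 ≈ 58.788*I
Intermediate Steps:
Z(r, P) = 9 (Z(r, P) = 9 + (P - P) = 9 + 0 = 9)
√(-3465 + Z(170, 47)) = √(-3465 + 9) = √(-3456) = 24*I*√6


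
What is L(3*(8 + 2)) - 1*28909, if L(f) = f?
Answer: -28879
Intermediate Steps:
L(3*(8 + 2)) - 1*28909 = 3*(8 + 2) - 1*28909 = 3*10 - 28909 = 30 - 28909 = -28879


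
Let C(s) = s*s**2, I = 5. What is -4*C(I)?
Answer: -500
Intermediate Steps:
C(s) = s**3
-4*C(I) = -4*5**3 = -4*125 = -500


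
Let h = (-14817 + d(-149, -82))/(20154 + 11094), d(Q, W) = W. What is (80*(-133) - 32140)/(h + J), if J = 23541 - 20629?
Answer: -1336789440/90979277 ≈ -14.693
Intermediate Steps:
J = 2912
h = -14899/31248 (h = (-14817 - 82)/(20154 + 11094) = -14899/31248 ≈ -0.47680)
(80*(-133) - 32140)/(h + J) = (80*(-133) - 32140)/(-14899/31248 + 2912) = (-10640 - 32140)/(90979277/31248) = -42780*31248/90979277 = -1336789440/90979277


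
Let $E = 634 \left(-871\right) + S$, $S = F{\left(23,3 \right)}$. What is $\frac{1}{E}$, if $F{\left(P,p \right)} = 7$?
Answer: $- \frac{1}{552207} \approx -1.8109 \cdot 10^{-6}$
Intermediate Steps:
$S = 7$
$E = -552207$ ($E = 634 \left(-871\right) + 7 = -552214 + 7 = -552207$)
$\frac{1}{E} = \frac{1}{-552207} = - \frac{1}{552207}$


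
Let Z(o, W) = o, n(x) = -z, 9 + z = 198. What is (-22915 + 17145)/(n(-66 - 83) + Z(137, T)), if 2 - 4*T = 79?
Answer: 2885/26 ≈ 110.96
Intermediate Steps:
z = 189 (z = -9 + 198 = 189)
T = -77/4 (T = ½ - ¼*79 = ½ - 79/4 = -77/4 ≈ -19.250)
n(x) = -189 (n(x) = -1*189 = -189)
(-22915 + 17145)/(n(-66 - 83) + Z(137, T)) = (-22915 + 17145)/(-189 + 137) = -5770/(-52) = -5770*(-1/52) = 2885/26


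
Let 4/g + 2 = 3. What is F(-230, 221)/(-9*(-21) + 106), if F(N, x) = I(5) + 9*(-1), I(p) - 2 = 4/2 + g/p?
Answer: -21/1475 ≈ -0.014237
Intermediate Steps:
g = 4 (g = 4/(-2 + 3) = 4/1 = 4*1 = 4)
I(p) = 4 + 4/p (I(p) = 2 + (4/2 + 4/p) = 2 + (4*(½) + 4/p) = 2 + (2 + 4/p) = 4 + 4/p)
F(N, x) = -21/5 (F(N, x) = (4 + 4/5) + 9*(-1) = (4 + 4*(⅕)) - 9 = (4 + ⅘) - 9 = 24/5 - 9 = -21/5)
F(-230, 221)/(-9*(-21) + 106) = -21/(5*(-9*(-21) + 106)) = -21/(5*(189 + 106)) = -21/5/295 = -21/5*1/295 = -21/1475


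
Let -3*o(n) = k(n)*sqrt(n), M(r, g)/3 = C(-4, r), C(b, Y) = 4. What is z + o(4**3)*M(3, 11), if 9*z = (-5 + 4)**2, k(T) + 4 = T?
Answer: -17279/9 ≈ -1919.9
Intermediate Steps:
k(T) = -4 + T
z = 1/9 (z = (-5 + 4)**2/9 = (1/9)*(-1)**2 = (1/9)*1 = 1/9 ≈ 0.11111)
M(r, g) = 12 (M(r, g) = 3*4 = 12)
o(n) = -sqrt(n)*(-4 + n)/3 (o(n) = -(-4 + n)*sqrt(n)/3 = -sqrt(n)*(-4 + n)/3)
z + o(4**3)*M(3, 11) = 1/9 + (sqrt(4**3)*(4 - 1*4**3)/3)*12 = 1/9 + (sqrt(64)*(4 - 1*64)/3)*12 = 1/9 + ((1/3)*8*(4 - 64))*12 = 1/9 + ((1/3)*8*(-60))*12 = 1/9 - 160*12 = 1/9 - 1920 = -17279/9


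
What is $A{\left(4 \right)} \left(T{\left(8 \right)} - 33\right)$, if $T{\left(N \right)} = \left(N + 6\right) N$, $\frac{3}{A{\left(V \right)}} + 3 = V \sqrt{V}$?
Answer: $\frac{237}{5} \approx 47.4$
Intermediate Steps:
$A{\left(V \right)} = \frac{3}{-3 + V^{\frac{3}{2}}}$ ($A{\left(V \right)} = \frac{3}{-3 + V \sqrt{V}} = \frac{3}{-3 + V^{\frac{3}{2}}}$)
$T{\left(N \right)} = N \left(6 + N\right)$ ($T{\left(N \right)} = \left(6 + N\right) N = N \left(6 + N\right)$)
$A{\left(4 \right)} \left(T{\left(8 \right)} - 33\right) = \frac{3}{-3 + 4^{\frac{3}{2}}} \left(8 \left(6 + 8\right) - 33\right) = \frac{3}{-3 + 8} \left(8 \cdot 14 - 33\right) = \frac{3}{5} \left(112 - 33\right) = 3 \cdot \frac{1}{5} \cdot 79 = \frac{3}{5} \cdot 79 = \frac{237}{5}$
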